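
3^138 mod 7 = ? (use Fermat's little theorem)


Fermat's little theorem: if p is prime and gcd(a,p)=1, then a^(p-1) ≡ 1 (mod p)
p = 7 is prime, gcd(3,7) = 1
Reduce exponent: 138 mod 6 = 0
So 3^138 ≡ 3^0 (mod 7)
3^0 = 1

3^138 ≡ 1 (mod 7)


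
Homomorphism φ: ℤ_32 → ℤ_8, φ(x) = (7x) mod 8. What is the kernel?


Kernel = preimage of identity
ker(φ) = {x ∈ ℤ_32 : 7x ≡ 0 (mod 8)}. Since 8 | 32, φ is well-defined. The kernel is the cyclic subgroup ⟨8⟩ of ℤ_32 (order 4), i.e. {0, 8, 16, 24}

ker(φ) = {0, 8, 16, 24}


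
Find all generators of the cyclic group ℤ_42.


g generates ℤ_n iff gcd(g,n) = 1
Prime factors of 42: 2, 3, 7
Generators are g ∈ {1,...,41} not divisible by any of these primes.
Generators: {1, 5, 11, 13, 17, 19, 23, 25, 29, 31, 37, 41}
Number of generators = φ(42) = 12

Generators of ℤ_42 = {1, 5, 11, 13, 17, 19, 23, 25, 29, 31, 37, 41}


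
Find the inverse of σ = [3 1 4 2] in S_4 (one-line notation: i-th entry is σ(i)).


To find σ⁻¹, swap domain and range:
σ(1) = 3 → σ⁻¹(3) = 1
σ(2) = 1 → σ⁻¹(1) = 2
σ(3) = 4 → σ⁻¹(4) = 3
σ(4) = 2 → σ⁻¹(2) = 4

σ⁻¹ = [2 4 1 3]


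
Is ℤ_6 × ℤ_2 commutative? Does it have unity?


Direct product ring; commutative with unity (1,1); but (1,0)·(0,1) = (0,0) gives zero divisors, so not an integral domain
Commutative: Yes
Integral domain: No
Has unity: Yes

ℤ_6 × ℤ_2: Commutative=Yes, Unity=Yes


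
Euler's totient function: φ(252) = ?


Factor n: 252 = 2^2 × 3^2 × 7
φ(n) = n · ∏(1 - 1/p) over distinct primes p | n
φ(252) = 252 · (1 - 1/2) · (1 - 1/3) · (1 - 1/7) = 72

φ(252) = 72


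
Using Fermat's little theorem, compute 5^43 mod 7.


Fermat's little theorem: if p is prime and gcd(a,p)=1, then a^(p-1) ≡ 1 (mod p)
p = 7 is prime, gcd(5,7) = 1
Reduce exponent: 43 mod 6 = 1
So 5^43 ≡ 5^1 (mod 7)
5^1 mod 7 = 5

5^43 ≡ 5 (mod 7)


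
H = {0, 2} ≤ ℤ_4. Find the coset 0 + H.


0 + H = {0 + h (mod 4) : h ∈ H}
0+0=0, 0+2=2

0 + H = {0, 2}


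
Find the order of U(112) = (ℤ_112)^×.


U(n) is the group of units mod n; |U(n)| = φ(n)
|U(112)| = φ(112) = 48

|U(112) = (ℤ_112)^×| = 48


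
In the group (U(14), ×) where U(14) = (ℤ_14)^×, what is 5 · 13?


Operation: multiplication mod 14
5 · 13 = (a × b) mod 14 with a = 5, b = 13

5 · 13 = 9


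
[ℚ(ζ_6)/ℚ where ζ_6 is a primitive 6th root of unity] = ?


[ℚ(ζ_n):ℚ] = deg Φ_n(x) = φ(n). Here φ(6) = 2

[ℚ(ζ_6)/ℚ where ζ_6 is a primitive 6th root of unity] = 2


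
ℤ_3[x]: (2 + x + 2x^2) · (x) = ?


Expand and collect like terms; reduce coefficients mod 3:
x^0: 2·0 = 0 ≡ 0 (mod 3)
x^1: 2·1 + 1·0 = 2 ≡ 2 (mod 3)
x^2: 1·1 + 2·0 = 1 ≡ 1 (mod 3)
x^3: 2·1 = 2 ≡ 2 (mod 3)
Result: 2x + x^2 + 2x^3

f · g = 2x + x^2 + 2x^3


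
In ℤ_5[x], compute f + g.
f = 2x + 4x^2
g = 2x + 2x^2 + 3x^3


Add coefficients mod 5:
x^0: 0 + 0 = 0 (mod 5)
x^1: 2 + 2 = 4 (mod 5)
x^2: 4 + 2 = 1 (mod 5)
x^3: 0 + 3 = 3 (mod 5)
Result: 4x + x^2 + 3x^3

f + g = 4x + x^2 + 3x^3


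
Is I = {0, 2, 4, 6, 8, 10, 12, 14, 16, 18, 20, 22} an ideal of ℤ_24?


Check ideal conditions for I = {0, 2, 4, 6, 8, 10, 12, 14, 16, 18, 20, 22} in ℤ_24:
(1) I is an additive subgroup? Yes
(2) For r ∈ ℤ_24 and a ∈ I: r·a ∈ I? Yes

Yes, I is an ideal of ℤ_24


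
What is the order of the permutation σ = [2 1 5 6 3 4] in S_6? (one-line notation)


Cycle decomposition: (1 2) (3 5) (4 6)
Cycle lengths: 2, 2, 2
Order = lcm(2, 2, 2) = 2

ord(σ) = 2


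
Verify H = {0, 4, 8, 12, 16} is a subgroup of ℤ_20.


Subgroup test for H = {0, 4, 8, 12, 16} in (ℤ_20, +):
(1) 0 ∈ H? Yes
(2) Closure: for all a,b ∈ H, (a+b) mod 20 ∈ H? Yes
(3) Inverses: for all a ∈ H, -a mod 20 ∈ H? Yes

Yes, H is a subgroup of ℤ_20


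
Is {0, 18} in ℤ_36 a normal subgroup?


H = {0, 18} in ℤ_36
ℤ_36 is abelian; every subgroup of an abelian group is normal

Yes, normal subgroup


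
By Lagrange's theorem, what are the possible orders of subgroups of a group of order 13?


Lagrange's theorem: |H| divides |G|
|G| = 13
Divisors of 13: 1, 13

Possible subgroup orders: {1, 13}


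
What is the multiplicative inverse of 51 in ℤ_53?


Use the extended Euclidean algorithm to write 1 = 51·s + 53·t; then s mod 53 is the inverse.
Euclidean algorithm:
  51 = 0·53 + 51
  53 = 1·51 + 2
  51 = 25·2 + 1
  2 = 2·1 + 0
gcd(51,53) = 1
Back-substitution gives: 51·(26) + 53·(-25) = 1
So 51⁻¹ ≡ 26 ≡ 26 (mod 53)
Check: 51 × 26 = 1326 ≡ 1 (mod 53) ✓

51⁻¹ ≡ 26 (mod 53)


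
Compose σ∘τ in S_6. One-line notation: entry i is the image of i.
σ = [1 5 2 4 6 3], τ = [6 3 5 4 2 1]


σ∘τ: apply τ first, then σ
1 →τ 6 →σ 3
2 →τ 3 →σ 2
3 →τ 5 →σ 6
4 →τ 4 →σ 4
5 →τ 2 →σ 5
6 →τ 1 →σ 1

σ∘τ = [3 2 6 4 5 1]


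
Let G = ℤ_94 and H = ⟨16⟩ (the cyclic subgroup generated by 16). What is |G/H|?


|⟨16⟩| = n / gcd(16, 94) = 94 / 2 = 47
H is normal (ℤ_94 is abelian).
|G/H| = |G| / |H| = 94 / 47 = 2

|G/H| = 2


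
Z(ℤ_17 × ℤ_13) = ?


Z(G) = {g ∈ G | gx = xg for all x ∈ G}
Direct product of abelian groups is abelian, so Z(G) = G

Z(ℤ_17 × ℤ_13) = ℤ_17 × ℤ_13


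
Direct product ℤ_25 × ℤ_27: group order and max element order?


|ℤ_25 × ℤ_27| = 25 × 27 = 675
Max element order = lcm(25,27) = 675
Cyclic? Yes (gcd=1)

|ℤ_25×ℤ_27| = 675, max element order = 675


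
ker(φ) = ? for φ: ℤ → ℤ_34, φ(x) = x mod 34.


Kernel = preimage of identity
ker(φ) = {x ∈ ℤ : x ≡ 0 (mod 34)} = 34ℤ = {0, ±34, ±68, ...}

ker(φ) = 34ℤ


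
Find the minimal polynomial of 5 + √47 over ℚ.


Let α = 5 + √47. Then α - 5 = √47, so (α - 5)² = 47, giving α² - 10α - 22 = 0. Degree 2 and α ∉ ℚ, so this is the minimal polynomial.

Minimal polynomial: x² - 10x - 22


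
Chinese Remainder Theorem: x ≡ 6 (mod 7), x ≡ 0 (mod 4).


m₁ = 7, m₂ = 4, gcd = 1, so CRT applies. M = m₁·m₂ = 28
Let M₁ = M/m₁ = 4, M₂ = M/m₂ = 7
Find y₁ ≡ M₁⁻¹ (mod m₁): 4⁻¹ ≡ 2 (mod 7)
Find y₂ ≡ M₂⁻¹ (mod m₂): 7⁻¹ ≡ 3 (mod 4)
x = a₁·M₁·y₁ + a₂·M₂·y₂ = 6·4·2 + 0·7·3 = 48
Reduce mod 28: x ≡ 20
Check: 20 mod 7 = 6 ✓, 20 mod 4 = 0 ✓

x ≡ 20 (mod 28)


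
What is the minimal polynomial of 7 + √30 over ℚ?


Let α = 7 + √30. Then α - 7 = √30, so (α - 7)² = 30, giving α² - 14α + 19 = 0. Degree 2 and α ∉ ℚ, so this is the minimal polynomial.

Minimal polynomial: x² - 14x + 19


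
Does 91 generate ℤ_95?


g generates ℤ_n iff gcd(g, n) = 1
gcd(91, 95) = 1
Since gcd = 1, 91 is a generator.

Yes, 91 generates ℤ_95


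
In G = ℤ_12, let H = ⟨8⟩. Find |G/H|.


|⟨8⟩| = n / gcd(8, 12) = 12 / 4 = 3
H is normal (ℤ_12 is abelian).
|G/H| = |G| / |H| = 12 / 3 = 4

|G/H| = 4


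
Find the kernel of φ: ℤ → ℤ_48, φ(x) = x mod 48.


Kernel = preimage of identity
ker(φ) = {x ∈ ℤ : x ≡ 0 (mod 48)} = 48ℤ = {0, ±48, ±96, ...}

ker(φ) = 48ℤ


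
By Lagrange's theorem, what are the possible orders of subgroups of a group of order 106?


Lagrange's theorem: |H| divides |G|
|G| = 106
Divisors of 106: 1, 2, 53, 106

Possible subgroup orders: {1, 2, 53, 106}


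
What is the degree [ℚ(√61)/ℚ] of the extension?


√61 has minimal polynomial x² - 61 (irreducible over ℚ since 61 is squarefree)

[ℚ(√61)/ℚ] = 2


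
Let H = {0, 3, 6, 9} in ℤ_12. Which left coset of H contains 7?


7 + H = {7 + h (mod 12) : h ∈ H}
7+0=7, 7+3=10, 7+6=1, 7+9=4
7 + H = {1, 4, 7, 10} = 1 + H

7 + H = {1, 4, 7, 10}


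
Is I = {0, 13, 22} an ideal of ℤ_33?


Check ideal conditions for I = {0, 13, 22} in ℤ_33:
(1) I is an additive subgroup? No
(2) For r ∈ ℤ_33 and a ∈ I: r·a ∈ I? No  [counterexample: r=2, a=13, r·a mod 33 = 26 ∉ I]

No, I is not an ideal of ℤ_33


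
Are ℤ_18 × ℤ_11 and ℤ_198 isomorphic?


Comparing ℤ_18 × ℤ_11 and ℤ_198:
gcd(18,11) = 1, so ℤ_18 × ℤ_11 ≅ ℤ_198 (CRT)

Yes, ℤ_18 × ℤ_11 ≅ ℤ_198


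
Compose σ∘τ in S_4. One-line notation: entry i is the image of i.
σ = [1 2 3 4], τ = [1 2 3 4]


σ∘τ: apply τ first, then σ
1 →τ 1 →σ 1
2 →τ 2 →σ 2
3 →τ 3 →σ 3
4 →τ 4 →σ 4

σ∘τ = [1 2 3 4]


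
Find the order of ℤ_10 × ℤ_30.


|A × B| = |A| · |B|
|ℤ_10 × ℤ_30| = 10 × 30 = 300

|ℤ_10 × ℤ_30| = 300


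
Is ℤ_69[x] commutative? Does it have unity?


ℤ_69 has zero divisors (3·23 ≡ 0), and these lift to constant zero divisors in ℤ_69[x]; so not an integral domain
Commutative: Yes
Integral domain: No
Has unity: Yes

ℤ_69[x]: Commutative=Yes, Unity=Yes


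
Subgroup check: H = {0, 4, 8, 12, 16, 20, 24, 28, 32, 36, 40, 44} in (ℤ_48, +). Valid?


Subgroup test for H = {0, 4, 8, 12, 16, 20, 24, 28, 32, 36, 40, 44} in (ℤ_48, +):
(1) 0 ∈ H? Yes
(2) Closure: for all a,b ∈ H, (a+b) mod 48 ∈ H? Yes
(3) Inverses: for all a ∈ H, -a mod 48 ∈ H? Yes

Yes, H is a subgroup of ℤ_48


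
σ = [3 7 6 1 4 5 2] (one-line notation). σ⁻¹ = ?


To find σ⁻¹, swap domain and range:
σ(1) = 3 → σ⁻¹(3) = 1
σ(2) = 7 → σ⁻¹(7) = 2
σ(3) = 6 → σ⁻¹(6) = 3
σ(4) = 1 → σ⁻¹(1) = 4
σ(5) = 4 → σ⁻¹(4) = 5
σ(6) = 5 → σ⁻¹(5) = 6
σ(7) = 2 → σ⁻¹(2) = 7

σ⁻¹ = [4 7 1 5 6 3 2]


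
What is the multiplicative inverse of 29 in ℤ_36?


Use the extended Euclidean algorithm to write 1 = 29·s + 36·t; then s mod 36 is the inverse.
Euclidean algorithm:
  29 = 0·36 + 29
  36 = 1·29 + 7
  29 = 4·7 + 1
  7 = 7·1 + 0
gcd(29,36) = 1
Back-substitution gives: 29·(5) + 36·(-4) = 1
So 29⁻¹ ≡ 5 ≡ 5 (mod 36)
Check: 29 × 5 = 145 ≡ 1 (mod 36) ✓

29⁻¹ ≡ 5 (mod 36)


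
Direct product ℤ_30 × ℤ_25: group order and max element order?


|ℤ_30 × ℤ_25| = 30 × 25 = 750
Max element order = lcm(30,25) = 150
Cyclic? No (gcd=5)

|ℤ_30×ℤ_25| = 750, max element order = 150


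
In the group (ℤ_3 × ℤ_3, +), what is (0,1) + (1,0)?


Operation: componentwise addition mod (3, 3)
(0,1) + (1,0) = ((a₁+b₁) mod 3, (a₂+b₂) mod 3) with a = (0,1), b = (1,0)

(0,1) + (1,0) = (1,1)


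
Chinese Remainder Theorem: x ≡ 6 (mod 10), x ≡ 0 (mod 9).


m₁ = 10, m₂ = 9, gcd = 1, so CRT applies. M = m₁·m₂ = 90
Let M₁ = M/m₁ = 9, M₂ = M/m₂ = 10
Find y₁ ≡ M₁⁻¹ (mod m₁): 9⁻¹ ≡ 9 (mod 10)
Find y₂ ≡ M₂⁻¹ (mod m₂): 10⁻¹ ≡ 1 (mod 9)
x = a₁·M₁·y₁ + a₂·M₂·y₂ = 6·9·9 + 0·10·1 = 486
Reduce mod 90: x ≡ 36
Check: 36 mod 10 = 6 ✓, 36 mod 9 = 0 ✓

x ≡ 36 (mod 90)


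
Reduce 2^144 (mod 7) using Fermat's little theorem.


Fermat's little theorem: if p is prime and gcd(a,p)=1, then a^(p-1) ≡ 1 (mod p)
p = 7 is prime, gcd(2,7) = 1
Reduce exponent: 144 mod 6 = 0
So 2^144 ≡ 2^0 (mod 7)
2^0 = 1

2^144 ≡ 1 (mod 7)


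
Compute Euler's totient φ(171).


Factor n: 171 = 3^2 × 19
φ(n) = n · ∏(1 - 1/p) over distinct primes p | n
φ(171) = 171 · (1 - 1/3) · (1 - 1/19) = 108

φ(171) = 108


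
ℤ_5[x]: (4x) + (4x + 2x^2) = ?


Add coefficients mod 5:
x^0: 0 + 0 = 0 (mod 5)
x^1: 4 + 4 = 3 (mod 5)
x^2: 0 + 2 = 2 (mod 5)
Result: 3x + 2x^2

f + g = 3x + 2x^2


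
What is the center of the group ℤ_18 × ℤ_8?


Z(G) = {g ∈ G | gx = xg for all x ∈ G}
Direct product of abelian groups is abelian, so Z(G) = G

Z(ℤ_18 × ℤ_8) = ℤ_18 × ℤ_8


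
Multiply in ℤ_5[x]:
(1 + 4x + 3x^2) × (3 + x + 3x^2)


Expand and collect like terms; reduce coefficients mod 5:
x^0: 1·3 = 3 ≡ 3 (mod 5)
x^1: 1·1 + 4·3 = 13 ≡ 3 (mod 5)
x^2: 1·3 + 4·1 + 3·3 = 16 ≡ 1 (mod 5)
x^3: 4·3 + 3·1 = 15 ≡ 0 (mod 5)
x^4: 3·3 = 9 ≡ 4 (mod 5)
Result: 3 + 3x + x^2 + 4x^4

f · g = 3 + 3x + x^2 + 4x^4


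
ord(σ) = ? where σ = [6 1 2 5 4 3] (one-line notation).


Cycle decomposition: (1 6 3 2) (4 5)
Cycle lengths: 4, 2
Order = lcm(4, 2) = 4

ord(σ) = 4


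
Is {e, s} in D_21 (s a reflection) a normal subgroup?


H = {e, s} in D_21 (s a reflection)
r·s·r⁻¹ = sr⁻² ≠ s for n ≥ 3, so {e, s} is not closed under conjugation

No, not a normal subgroup


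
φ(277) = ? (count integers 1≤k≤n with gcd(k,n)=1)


Factor n: 277 = 277
φ(n) = n · ∏(1 - 1/p) over distinct primes p | n
φ(277) = 277 · (1 - 1/277) = 276

φ(277) = 276


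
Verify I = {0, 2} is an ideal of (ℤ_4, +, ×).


Check ideal conditions for I = {0, 2} in ℤ_4:
(1) I is an additive subgroup? Yes
(2) For r ∈ ℤ_4 and a ∈ I: r·a ∈ I? Yes

Yes, I is an ideal of ℤ_4


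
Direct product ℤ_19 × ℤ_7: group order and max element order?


|ℤ_19 × ℤ_7| = 19 × 7 = 133
Max element order = lcm(19,7) = 133
Cyclic? Yes (gcd=1)

|ℤ_19×ℤ_7| = 133, max element order = 133


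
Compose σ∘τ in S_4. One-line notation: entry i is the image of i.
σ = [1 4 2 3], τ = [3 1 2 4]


σ∘τ: apply τ first, then σ
1 →τ 3 →σ 2
2 →τ 1 →σ 1
3 →τ 2 →σ 4
4 →τ 4 →σ 3

σ∘τ = [2 1 4 3]


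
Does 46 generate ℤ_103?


g generates ℤ_n iff gcd(g, n) = 1
gcd(46, 103) = 1
Since gcd = 1, 46 is a generator.

Yes, 46 generates ℤ_103


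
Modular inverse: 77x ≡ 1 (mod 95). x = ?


Use the extended Euclidean algorithm to write 1 = 77·s + 95·t; then s mod 95 is the inverse.
Euclidean algorithm:
  77 = 0·95 + 77
  95 = 1·77 + 18
  77 = 4·18 + 5
  18 = 3·5 + 3
  5 = 1·3 + 2
  3 = 1·2 + 1
  2 = 2·1 + 0
gcd(77,95) = 1
Back-substitution gives: 77·(-37) + 95·(30) = 1
So 77⁻¹ ≡ -37 ≡ 58 (mod 95)
Check: 77 × 58 = 4466 ≡ 1 (mod 95) ✓

77⁻¹ ≡ 58 (mod 95)


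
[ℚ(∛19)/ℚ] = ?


∛19 has minimal polynomial x³ - 19 (irreducible over ℚ since 19 is not a perfect cube)

[ℚ(∛19)/ℚ] = 3


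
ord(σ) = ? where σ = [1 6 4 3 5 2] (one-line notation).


Cycle decomposition: (2 6) (3 4)
Cycle lengths: 2, 2
Order = lcm(2, 2) = 2

ord(σ) = 2


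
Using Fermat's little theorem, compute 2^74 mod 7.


Fermat's little theorem: if p is prime and gcd(a,p)=1, then a^(p-1) ≡ 1 (mod p)
p = 7 is prime, gcd(2,7) = 1
Reduce exponent: 74 mod 6 = 2
So 2^74 ≡ 2^2 (mod 7)
2^2 mod 7 = 4

2^74 ≡ 4 (mod 7)


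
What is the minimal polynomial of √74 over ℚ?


√74 satisfies x² - 74 = 0, irreducible over ℚ since 74 is squarefree

Minimal polynomial: x² - 74


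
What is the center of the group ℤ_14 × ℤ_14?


Z(G) = {g ∈ G | gx = xg for all x ∈ G}
Direct product of abelian groups is abelian, so Z(G) = G

Z(ℤ_14 × ℤ_14) = ℤ_14 × ℤ_14


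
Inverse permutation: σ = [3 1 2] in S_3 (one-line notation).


To find σ⁻¹, swap domain and range:
σ(1) = 3 → σ⁻¹(3) = 1
σ(2) = 1 → σ⁻¹(1) = 2
σ(3) = 2 → σ⁻¹(2) = 3

σ⁻¹ = [2 3 1]


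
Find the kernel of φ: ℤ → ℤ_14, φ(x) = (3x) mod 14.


Kernel = preimage of identity
ker(φ) = {x ∈ ℤ : 3x ≡ 0 (mod 14)}. gcd(3,14) = 1, so 3x ≡ 0 (mod 14) ⟺ x ≡ 0 (mod 14/1 = 14). Hence ker(φ) = 14ℤ

ker(φ) = 14ℤ


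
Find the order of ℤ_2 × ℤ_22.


|A × B| = |A| · |B|
|ℤ_2 × ℤ_22| = 2 × 22 = 44

|ℤ_2 × ℤ_22| = 44


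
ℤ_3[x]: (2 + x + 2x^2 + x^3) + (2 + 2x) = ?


Add coefficients mod 3:
x^0: 2 + 2 = 1 (mod 3)
x^1: 1 + 2 = 0 (mod 3)
x^2: 2 + 0 = 2 (mod 3)
x^3: 1 + 0 = 1 (mod 3)
Result: 1 + 2x^2 + x^3

f + g = 1 + 2x^2 + x^3


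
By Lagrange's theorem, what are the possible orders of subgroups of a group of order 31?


Lagrange's theorem: |H| divides |G|
|G| = 31
Divisors of 31: 1, 31

Possible subgroup orders: {1, 31}


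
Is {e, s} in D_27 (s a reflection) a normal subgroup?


H = {e, s} in D_27 (s a reflection)
r·s·r⁻¹ = sr⁻² ≠ s for n ≥ 3, so {e, s} is not closed under conjugation

No, not a normal subgroup


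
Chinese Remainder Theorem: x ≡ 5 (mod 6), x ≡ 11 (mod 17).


m₁ = 6, m₂ = 17, gcd = 1, so CRT applies. M = m₁·m₂ = 102
Let M₁ = M/m₁ = 17, M₂ = M/m₂ = 6
Find y₁ ≡ M₁⁻¹ (mod m₁): 17⁻¹ ≡ 5 (mod 6)
Find y₂ ≡ M₂⁻¹ (mod m₂): 6⁻¹ ≡ 3 (mod 17)
x = a₁·M₁·y₁ + a₂·M₂·y₂ = 5·17·5 + 11·6·3 = 623
Reduce mod 102: x ≡ 11
Check: 11 mod 6 = 5 ✓, 11 mod 17 = 11 ✓

x ≡ 11 (mod 102)


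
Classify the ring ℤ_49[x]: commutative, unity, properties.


ℤ_49 has zero divisors (7·7 ≡ 0), and these lift to constant zero divisors in ℤ_49[x]; so not an integral domain
Commutative: Yes
Integral domain: No
Has unity: Yes

ℤ_49[x]: Commutative=Yes, Unity=Yes


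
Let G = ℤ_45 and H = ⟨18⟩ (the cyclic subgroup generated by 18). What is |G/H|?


|⟨18⟩| = n / gcd(18, 45) = 45 / 9 = 5
H is normal (ℤ_45 is abelian).
|G/H| = |G| / |H| = 45 / 5 = 9

|G/H| = 9


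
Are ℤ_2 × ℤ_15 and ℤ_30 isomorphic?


Comparing ℤ_2 × ℤ_15 and ℤ_30:
gcd(2,15) = 1, so ℤ_2 × ℤ_15 ≅ ℤ_30 (CRT)

Yes, ℤ_2 × ℤ_15 ≅ ℤ_30


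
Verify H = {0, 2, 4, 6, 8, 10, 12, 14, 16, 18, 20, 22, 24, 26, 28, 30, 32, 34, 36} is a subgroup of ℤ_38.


Subgroup test for H = {0, 2, 4, 6, 8, 10, 12, 14, 16, 18, 20, 22, 24, 26, 28, 30, 32, 34, 36} in (ℤ_38, +):
(1) 0 ∈ H? Yes
(2) Closure: for all a,b ∈ H, (a+b) mod 38 ∈ H? Yes
(3) Inverses: for all a ∈ H, -a mod 38 ∈ H? Yes

Yes, H is a subgroup of ℤ_38


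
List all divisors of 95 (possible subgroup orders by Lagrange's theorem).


Lagrange's theorem: |H| divides |G|
|G| = 95
Divisors of 95: 1, 5, 19, 95

Possible subgroup orders: {1, 5, 19, 95}


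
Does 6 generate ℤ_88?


g generates ℤ_n iff gcd(g, n) = 1
gcd(6, 88) = 2
Since gcd = 2 ≠ 1, ⟨6⟩ has order 44 < 88, so 6 is not a generator.

No, 6 does not generate ℤ_88


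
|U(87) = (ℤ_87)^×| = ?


U(n) is the group of units mod n; |U(n)| = φ(n)
|U(87)| = φ(87) = 56

|U(87) = (ℤ_87)^×| = 56


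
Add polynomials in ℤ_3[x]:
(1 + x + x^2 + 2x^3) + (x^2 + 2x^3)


Add coefficients mod 3:
x^0: 1 + 0 = 1 (mod 3)
x^1: 1 + 0 = 1 (mod 3)
x^2: 1 + 1 = 2 (mod 3)
x^3: 2 + 2 = 1 (mod 3)
Result: 1 + x + 2x^2 + x^3

f + g = 1 + x + 2x^2 + x^3


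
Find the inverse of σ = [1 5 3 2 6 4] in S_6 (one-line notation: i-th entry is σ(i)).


To find σ⁻¹, swap domain and range:
σ(1) = 1 → σ⁻¹(1) = 1
σ(2) = 5 → σ⁻¹(5) = 2
σ(3) = 3 → σ⁻¹(3) = 3
σ(4) = 2 → σ⁻¹(2) = 4
σ(5) = 6 → σ⁻¹(6) = 5
σ(6) = 4 → σ⁻¹(4) = 6

σ⁻¹ = [1 4 3 6 2 5]


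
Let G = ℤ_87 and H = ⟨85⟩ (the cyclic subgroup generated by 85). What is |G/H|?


|⟨85⟩| = n / gcd(85, 87) = 87 / 1 = 87
H is normal (ℤ_87 is abelian).
|G/H| = |G| / |H| = 87 / 87 = 1

|G/H| = 1


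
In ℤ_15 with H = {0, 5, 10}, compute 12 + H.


12 + H = {12 + h (mod 15) : h ∈ H}
12+0=12, 12+5=2, 12+10=7
12 + H = {2, 7, 12} = 2 + H

12 + H = {2, 7, 12}


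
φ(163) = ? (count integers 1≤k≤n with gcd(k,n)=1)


Factor n: 163 = 163
φ(n) = n · ∏(1 - 1/p) over distinct primes p | n
φ(163) = 163 · (1 - 1/163) = 162

φ(163) = 162


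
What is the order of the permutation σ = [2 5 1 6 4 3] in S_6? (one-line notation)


Cycle decomposition: (1 2 5 4 6 3)
Cycle lengths: 6
Order = lcm(6) = 6

ord(σ) = 6


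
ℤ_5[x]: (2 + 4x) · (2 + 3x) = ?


Expand and collect like terms; reduce coefficients mod 5:
x^0: 2·2 = 4 ≡ 4 (mod 5)
x^1: 2·3 + 4·2 = 14 ≡ 4 (mod 5)
x^2: 4·3 = 12 ≡ 2 (mod 5)
Result: 4 + 4x + 2x^2

f · g = 4 + 4x + 2x^2


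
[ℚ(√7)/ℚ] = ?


√7 has minimal polynomial x² - 7 (irreducible over ℚ since 7 is squarefree)

[ℚ(√7)/ℚ] = 2


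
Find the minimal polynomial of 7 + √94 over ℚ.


Let α = 7 + √94. Then α - 7 = √94, so (α - 7)² = 94, giving α² - 14α - 45 = 0. Degree 2 and α ∉ ℚ, so this is the minimal polynomial.

Minimal polynomial: x² - 14x - 45


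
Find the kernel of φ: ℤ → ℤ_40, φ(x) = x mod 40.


Kernel = preimage of identity
ker(φ) = {x ∈ ℤ : x ≡ 0 (mod 40)} = 40ℤ = {0, ±40, ±80, ...}

ker(φ) = 40ℤ


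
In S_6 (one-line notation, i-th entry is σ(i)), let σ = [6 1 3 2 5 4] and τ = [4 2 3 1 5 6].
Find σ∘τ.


σ∘τ: apply τ first, then σ
1 →τ 4 →σ 2
2 →τ 2 →σ 1
3 →τ 3 →σ 3
4 →τ 1 →σ 6
5 →τ 5 →σ 5
6 →τ 6 →σ 4

σ∘τ = [2 1 3 6 5 4]


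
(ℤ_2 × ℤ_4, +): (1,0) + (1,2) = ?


Operation: componentwise addition mod (2, 4)
(1,0) + (1,2) = ((a₁+b₁) mod 2, (a₂+b₂) mod 4) with a = (1,0), b = (1,2)

(1,0) + (1,2) = (0,2)


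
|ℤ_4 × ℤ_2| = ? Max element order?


|ℤ_4 × ℤ_2| = 4 × 2 = 8
Max element order = lcm(4,2) = 4
Cyclic? No (gcd=2)

|ℤ_4×ℤ_2| = 8, max element order = 4


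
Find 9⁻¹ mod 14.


Use the extended Euclidean algorithm to write 1 = 9·s + 14·t; then s mod 14 is the inverse.
Euclidean algorithm:
  9 = 0·14 + 9
  14 = 1·9 + 5
  9 = 1·5 + 4
  5 = 1·4 + 1
  4 = 4·1 + 0
gcd(9,14) = 1
Back-substitution gives: 9·(-3) + 14·(2) = 1
So 9⁻¹ ≡ -3 ≡ 11 (mod 14)
Check: 9 × 11 = 99 ≡ 1 (mod 14) ✓

9⁻¹ ≡ 11 (mod 14)


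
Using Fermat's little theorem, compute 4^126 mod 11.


Fermat's little theorem: if p is prime and gcd(a,p)=1, then a^(p-1) ≡ 1 (mod p)
p = 11 is prime, gcd(4,11) = 1
Reduce exponent: 126 mod 10 = 6
So 4^126 ≡ 4^6 (mod 11)
4^6 mod 11 = 4

4^126 ≡ 4 (mod 11)


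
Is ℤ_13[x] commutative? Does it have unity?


ℤ_13 is a field (n prime), so ℤ_13[x] is a commutative integral domain with unity
Commutative: Yes
Integral domain: Yes
Has unity: Yes

ℤ_13[x]: Commutative=Yes, Unity=Yes


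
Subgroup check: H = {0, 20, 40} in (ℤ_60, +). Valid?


Subgroup test for H = {0, 20, 40} in (ℤ_60, +):
(1) 0 ∈ H? Yes
(2) Closure: for all a,b ∈ H, (a+b) mod 60 ∈ H? Yes
(3) Inverses: for all a ∈ H, -a mod 60 ∈ H? Yes

Yes, H is a subgroup of ℤ_60


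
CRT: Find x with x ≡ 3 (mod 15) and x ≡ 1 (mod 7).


m₁ = 15, m₂ = 7, gcd = 1, so CRT applies. M = m₁·m₂ = 105
Let M₁ = M/m₁ = 7, M₂ = M/m₂ = 15
Find y₁ ≡ M₁⁻¹ (mod m₁): 7⁻¹ ≡ 13 (mod 15)
Find y₂ ≡ M₂⁻¹ (mod m₂): 15⁻¹ ≡ 1 (mod 7)
x = a₁·M₁·y₁ + a₂·M₂·y₂ = 3·7·13 + 1·15·1 = 288
Reduce mod 105: x ≡ 78
Check: 78 mod 15 = 3 ✓, 78 mod 7 = 1 ✓

x ≡ 78 (mod 105)


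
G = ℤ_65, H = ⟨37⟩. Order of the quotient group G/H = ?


|⟨37⟩| = n / gcd(37, 65) = 65 / 1 = 65
H is normal (ℤ_65 is abelian).
|G/H| = |G| / |H| = 65 / 65 = 1

|G/H| = 1


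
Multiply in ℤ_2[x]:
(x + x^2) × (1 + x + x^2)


Expand and collect like terms; reduce coefficients mod 2:
x^0: 0·1 = 0 ≡ 0 (mod 2)
x^1: 0·1 + 1·1 = 1 ≡ 1 (mod 2)
x^2: 0·1 + 1·1 + 1·1 = 2 ≡ 0 (mod 2)
x^3: 1·1 + 1·1 = 2 ≡ 0 (mod 2)
x^4: 1·1 = 1 ≡ 1 (mod 2)
Result: x + x^4

f · g = x + x^4


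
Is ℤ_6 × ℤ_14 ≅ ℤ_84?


Comparing ℤ_6 × ℤ_14 and ℤ_84:
gcd(6,14) = 2 ≠ 1. Max element order in ℤ_6×ℤ_14 is lcm(6,14) = 42 < 84, so it has no element of order 84

No, ℤ_6 × ℤ_14 ≇ ℤ_84


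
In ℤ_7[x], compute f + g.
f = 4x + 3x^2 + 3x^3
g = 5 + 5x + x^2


Add coefficients mod 7:
x^0: 0 + 5 = 5 (mod 7)
x^1: 4 + 5 = 2 (mod 7)
x^2: 3 + 1 = 4 (mod 7)
x^3: 3 + 0 = 3 (mod 7)
Result: 5 + 2x + 4x^2 + 3x^3

f + g = 5 + 2x + 4x^2 + 3x^3


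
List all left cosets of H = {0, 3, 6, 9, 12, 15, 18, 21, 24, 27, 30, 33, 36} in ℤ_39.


H = {0, 3, 6, 9, 12, 15, 18, 21, 24, 27, 30, 33, 36}, |H| = 13
Number of cosets = |G|/|H| = 39/13 = 3
0 + H = {0, 3, 6, 9, 12, 15, 18, 21, 24, 27, 30, 33, 36}
1 + H = {1, 4, 7, 10, 13, 16, 19, 22, 25, 28, 31, 34, 37}
2 + H = {2, 5, 8, 11, 14, 17, 20, 23, 26, 29, 32, 35, 38}

Cosets: 0+H={0,3,6,9,12,15,18,21,24,27,30,33,36}; 1+H={1,4,7,10,13,16,19,22,25,28,31,34,37}; 2+H={2,5,8,11,14,17,20,23,26,29,32,35,38}


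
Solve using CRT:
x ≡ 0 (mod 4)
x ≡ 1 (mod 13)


m₁ = 4, m₂ = 13, gcd = 1, so CRT applies. M = m₁·m₂ = 52
Let M₁ = M/m₁ = 13, M₂ = M/m₂ = 4
Find y₁ ≡ M₁⁻¹ (mod m₁): 13⁻¹ ≡ 1 (mod 4)
Find y₂ ≡ M₂⁻¹ (mod m₂): 4⁻¹ ≡ 10 (mod 13)
x = a₁·M₁·y₁ + a₂·M₂·y₂ = 0·13·1 + 1·4·10 = 40
Reduce mod 52: x ≡ 40
Check: 40 mod 4 = 0 ✓, 40 mod 13 = 1 ✓

x ≡ 40 (mod 52)


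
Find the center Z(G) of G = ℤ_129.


Z(G) = {g ∈ G | gx = xg for all x ∈ G}
ℤ_129 is abelian, so Z(G) = G

Z(ℤ_129) = ℤ_129


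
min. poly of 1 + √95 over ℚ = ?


Let α = 1 + √95. Then α - 1 = √95, so (α - 1)² = 95, giving α² - 2α - 94 = 0. Degree 2 and α ∉ ℚ, so this is the minimal polynomial.

Minimal polynomial: x² - 2x - 94


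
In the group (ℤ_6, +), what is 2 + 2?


Operation: addition mod 6
2 + 2 = (a + b) mod 6 with a = 2, b = 2

2 + 2 = 4


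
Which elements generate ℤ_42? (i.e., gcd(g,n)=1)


g generates ℤ_n iff gcd(g,n) = 1
Prime factors of 42: 2, 3, 7
Generators are g ∈ {1,...,41} not divisible by any of these primes.
Generators: {1, 5, 11, 13, 17, 19, 23, 25, 29, 31, 37, 41}
Number of generators = φ(42) = 12

Generators of ℤ_42 = {1, 5, 11, 13, 17, 19, 23, 25, 29, 31, 37, 41}


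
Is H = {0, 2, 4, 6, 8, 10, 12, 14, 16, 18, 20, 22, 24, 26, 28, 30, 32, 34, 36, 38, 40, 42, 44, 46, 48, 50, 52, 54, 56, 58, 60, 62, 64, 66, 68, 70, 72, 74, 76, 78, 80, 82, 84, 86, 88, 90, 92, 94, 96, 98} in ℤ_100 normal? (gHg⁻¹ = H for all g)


H = {0, 2, 4, 6, 8, 10, 12, 14, 16, 18, 20, 22, 24, 26, 28, 30, 32, 34, 36, 38, 40, 42, 44, 46, 48, 50, 52, 54, 56, 58, 60, 62, 64, 66, 68, 70, 72, 74, 76, 78, 80, 82, 84, 86, 88, 90, 92, 94, 96, 98} in ℤ_100
ℤ_100 is abelian; every subgroup of an abelian group is normal

Yes, normal subgroup


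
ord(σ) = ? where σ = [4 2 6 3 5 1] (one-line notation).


Cycle decomposition: (1 4 3 6)
Cycle lengths: 4
Order = lcm(4) = 4

ord(σ) = 4


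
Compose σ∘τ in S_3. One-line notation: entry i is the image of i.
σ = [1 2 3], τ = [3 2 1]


σ∘τ: apply τ first, then σ
1 →τ 3 →σ 3
2 →τ 2 →σ 2
3 →τ 1 →σ 1

σ∘τ = [3 2 1]


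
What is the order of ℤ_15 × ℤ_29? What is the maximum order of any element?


|ℤ_15 × ℤ_29| = 15 × 29 = 435
Max element order = lcm(15,29) = 435
Cyclic? Yes (gcd=1)

|ℤ_15×ℤ_29| = 435, max element order = 435


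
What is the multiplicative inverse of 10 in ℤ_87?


Use the extended Euclidean algorithm to write 1 = 10·s + 87·t; then s mod 87 is the inverse.
Euclidean algorithm:
  10 = 0·87 + 10
  87 = 8·10 + 7
  10 = 1·7 + 3
  7 = 2·3 + 1
  3 = 3·1 + 0
gcd(10,87) = 1
Back-substitution gives: 10·(-26) + 87·(3) = 1
So 10⁻¹ ≡ -26 ≡ 61 (mod 87)
Check: 10 × 61 = 610 ≡ 1 (mod 87) ✓

10⁻¹ ≡ 61 (mod 87)


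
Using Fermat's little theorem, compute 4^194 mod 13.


Fermat's little theorem: if p is prime and gcd(a,p)=1, then a^(p-1) ≡ 1 (mod p)
p = 13 is prime, gcd(4,13) = 1
Reduce exponent: 194 mod 12 = 2
So 4^194 ≡ 4^2 (mod 13)
4^2 mod 13 = 3

4^194 ≡ 3 (mod 13)


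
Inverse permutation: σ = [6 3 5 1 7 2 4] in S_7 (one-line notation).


To find σ⁻¹, swap domain and range:
σ(1) = 6 → σ⁻¹(6) = 1
σ(2) = 3 → σ⁻¹(3) = 2
σ(3) = 5 → σ⁻¹(5) = 3
σ(4) = 1 → σ⁻¹(1) = 4
σ(5) = 7 → σ⁻¹(7) = 5
σ(6) = 2 → σ⁻¹(2) = 6
σ(7) = 4 → σ⁻¹(4) = 7

σ⁻¹ = [4 6 2 7 3 1 5]


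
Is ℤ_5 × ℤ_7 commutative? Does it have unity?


Direct product ring; commutative with unity (1,1); but (1,0)·(0,1) = (0,0) gives zero divisors, so not an integral domain
Commutative: Yes
Integral domain: No
Has unity: Yes

ℤ_5 × ℤ_7: Commutative=Yes, Unity=Yes


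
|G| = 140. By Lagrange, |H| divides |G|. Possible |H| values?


Lagrange's theorem: |H| divides |G|
|G| = 140
Divisors of 140: 1, 2, 4, 5, 7, 10, 14, 20, 28, 35, 70, 140

Possible subgroup orders: {1, 2, 4, 5, 7, 10, 14, 20, 28, 35, 70, 140}


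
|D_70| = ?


|D_n| = 2n (n rotations and n reflections)
|D_70| = 2×70 = 140

|D_70| = 140


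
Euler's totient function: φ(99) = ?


Factor n: 99 = 3^2 × 11
φ(n) = n · ∏(1 - 1/p) over distinct primes p | n
φ(99) = 99 · (1 - 1/3) · (1 - 1/11) = 60

φ(99) = 60


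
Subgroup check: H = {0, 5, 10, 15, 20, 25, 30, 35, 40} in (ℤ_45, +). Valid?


Subgroup test for H = {0, 5, 10, 15, 20, 25, 30, 35, 40} in (ℤ_45, +):
(1) 0 ∈ H? Yes
(2) Closure: for all a,b ∈ H, (a+b) mod 45 ∈ H? Yes
(3) Inverses: for all a ∈ H, -a mod 45 ∈ H? Yes

Yes, H is a subgroup of ℤ_45


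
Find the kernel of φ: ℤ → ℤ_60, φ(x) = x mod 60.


Kernel = preimage of identity
ker(φ) = {x ∈ ℤ : x ≡ 0 (mod 60)} = 60ℤ = {0, ±60, ±120, ...}

ker(φ) = 60ℤ


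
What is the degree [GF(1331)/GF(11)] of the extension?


GF(1331) = GF(11^3), so the extension degree is 3

[GF(1331)/GF(11)] = 3


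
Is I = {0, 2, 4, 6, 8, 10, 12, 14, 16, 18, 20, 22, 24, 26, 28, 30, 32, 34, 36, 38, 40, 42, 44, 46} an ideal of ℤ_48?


Check ideal conditions for I = {0, 2, 4, 6, 8, 10, 12, 14, 16, 18, 20, 22, 24, 26, 28, 30, 32, 34, 36, 38, 40, 42, 44, 46} in ℤ_48:
(1) I is an additive subgroup? Yes
(2) For r ∈ ℤ_48 and a ∈ I: r·a ∈ I? Yes

Yes, I is an ideal of ℤ_48


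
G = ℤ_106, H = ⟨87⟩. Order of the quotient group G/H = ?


|⟨87⟩| = n / gcd(87, 106) = 106 / 1 = 106
H is normal (ℤ_106 is abelian).
|G/H| = |G| / |H| = 106 / 106 = 1

|G/H| = 1


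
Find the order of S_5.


|S_n| = n! (number of permutations of n symbols)
|S_5| = 5! = 120

|S_5| = 120


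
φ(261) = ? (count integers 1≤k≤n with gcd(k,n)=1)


Factor n: 261 = 3^2 × 29
φ(n) = n · ∏(1 - 1/p) over distinct primes p | n
φ(261) = 261 · (1 - 1/3) · (1 - 1/29) = 168

φ(261) = 168


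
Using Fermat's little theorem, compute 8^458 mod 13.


Fermat's little theorem: if p is prime and gcd(a,p)=1, then a^(p-1) ≡ 1 (mod p)
p = 13 is prime, gcd(8,13) = 1
Reduce exponent: 458 mod 12 = 2
So 8^458 ≡ 8^2 (mod 13)
8^2 mod 13 = 12

8^458 ≡ 12 (mod 13)


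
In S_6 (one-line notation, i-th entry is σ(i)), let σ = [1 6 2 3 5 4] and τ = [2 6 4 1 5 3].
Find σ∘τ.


σ∘τ: apply τ first, then σ
1 →τ 2 →σ 6
2 →τ 6 →σ 4
3 →τ 4 →σ 3
4 →τ 1 →σ 1
5 →τ 5 →σ 5
6 →τ 3 →σ 2

σ∘τ = [6 4 3 1 5 2]


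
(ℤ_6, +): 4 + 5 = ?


Operation: addition mod 6
4 + 5 = (a + b) mod 6 with a = 4, b = 5

4 + 5 = 3


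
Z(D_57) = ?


Z(G) = {g ∈ G | gx = xg for all x ∈ G}
For odd n, Z(D_n) = {e}: no nontrivial rotation commutes with all reflections

Z(D_57) = {e}


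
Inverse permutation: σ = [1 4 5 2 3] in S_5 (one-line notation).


To find σ⁻¹, swap domain and range:
σ(1) = 1 → σ⁻¹(1) = 1
σ(2) = 4 → σ⁻¹(4) = 2
σ(3) = 5 → σ⁻¹(5) = 3
σ(4) = 2 → σ⁻¹(2) = 4
σ(5) = 3 → σ⁻¹(3) = 5

σ⁻¹ = [1 4 5 2 3]


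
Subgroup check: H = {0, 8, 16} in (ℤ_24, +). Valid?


Subgroup test for H = {0, 8, 16} in (ℤ_24, +):
(1) 0 ∈ H? Yes
(2) Closure: for all a,b ∈ H, (a+b) mod 24 ∈ H? Yes
(3) Inverses: for all a ∈ H, -a mod 24 ∈ H? Yes

Yes, H is a subgroup of ℤ_24


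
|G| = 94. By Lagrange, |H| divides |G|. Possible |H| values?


Lagrange's theorem: |H| divides |G|
|G| = 94
Divisors of 94: 1, 2, 47, 94

Possible subgroup orders: {1, 2, 47, 94}


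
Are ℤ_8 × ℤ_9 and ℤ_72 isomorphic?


Comparing ℤ_8 × ℤ_9 and ℤ_72:
gcd(8,9) = 1, so ℤ_8 × ℤ_9 ≅ ℤ_72 (CRT)

Yes, ℤ_8 × ℤ_9 ≅ ℤ_72


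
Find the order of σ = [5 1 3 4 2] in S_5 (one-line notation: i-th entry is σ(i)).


Cycle decomposition: (1 5 2)
Cycle lengths: 3
Order = lcm(3) = 3

ord(σ) = 3


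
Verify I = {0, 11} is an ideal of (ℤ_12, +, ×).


Check ideal conditions for I = {0, 11} in ℤ_12:
(1) I is an additive subgroup? No
(2) For r ∈ ℤ_12 and a ∈ I: r·a ∈ I? No  [counterexample: r=2, a=11, r·a mod 12 = 10 ∉ I]

No, I is not an ideal of ℤ_12


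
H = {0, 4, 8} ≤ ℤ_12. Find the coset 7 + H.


7 + H = {7 + h (mod 12) : h ∈ H}
7+0=7, 7+4=11, 7+8=3
7 + H = {3, 7, 11} = 3 + H

7 + H = {3, 7, 11}


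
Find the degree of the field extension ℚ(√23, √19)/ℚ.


[ℚ(√23,√19):ℚ] = [ℚ(√23,√19):ℚ(√23)]·[ℚ(√23):ℚ] = 2·2 = 4

[ℚ(√23, √19)/ℚ] = 4


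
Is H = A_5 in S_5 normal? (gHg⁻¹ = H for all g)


H = A_5 in S_5
A_5 has index 2 in S_5, and every subgroup of index 2 is normal

Yes, normal subgroup


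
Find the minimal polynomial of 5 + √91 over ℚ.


Let α = 5 + √91. Then α - 5 = √91, so (α - 5)² = 91, giving α² - 10α - 66 = 0. Degree 2 and α ∉ ℚ, so this is the minimal polynomial.

Minimal polynomial: x² - 10x - 66


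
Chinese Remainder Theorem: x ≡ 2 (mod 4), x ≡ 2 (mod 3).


m₁ = 4, m₂ = 3, gcd = 1, so CRT applies. M = m₁·m₂ = 12
Let M₁ = M/m₁ = 3, M₂ = M/m₂ = 4
Find y₁ ≡ M₁⁻¹ (mod m₁): 3⁻¹ ≡ 3 (mod 4)
Find y₂ ≡ M₂⁻¹ (mod m₂): 4⁻¹ ≡ 1 (mod 3)
x = a₁·M₁·y₁ + a₂·M₂·y₂ = 2·3·3 + 2·4·1 = 26
Reduce mod 12: x ≡ 2
Check: 2 mod 4 = 2 ✓, 2 mod 3 = 2 ✓

x ≡ 2 (mod 12)


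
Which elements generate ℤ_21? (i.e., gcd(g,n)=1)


g generates ℤ_n iff gcd(g,n) = 1
Prime factors of 21: 3, 7
Generators are g ∈ {1,...,20} not divisible by any of these primes.
Generators: {1, 2, 4, 5, 8, 10, 11, 13, 16, 17, 19, 20}
Number of generators = φ(21) = 12

Generators of ℤ_21 = {1, 2, 4, 5, 8, 10, 11, 13, 16, 17, 19, 20}


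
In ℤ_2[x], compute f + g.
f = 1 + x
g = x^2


Add coefficients mod 2:
x^0: 1 + 0 = 1 (mod 2)
x^1: 1 + 0 = 1 (mod 2)
x^2: 0 + 1 = 1 (mod 2)
Result: 1 + x + x^2

f + g = 1 + x + x^2


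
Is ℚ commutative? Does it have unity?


ℚ is a field: commutative, has unity, every nonzero element is a unit (hence an integral domain)
Commutative: Yes
Integral domain: Yes
Has unity: Yes

ℚ: Commutative=Yes, Unity=Yes


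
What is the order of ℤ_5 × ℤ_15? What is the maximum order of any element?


|ℤ_5 × ℤ_15| = 5 × 15 = 75
Max element order = lcm(5,15) = 15
Cyclic? No (gcd=5)

|ℤ_5×ℤ_15| = 75, max element order = 15


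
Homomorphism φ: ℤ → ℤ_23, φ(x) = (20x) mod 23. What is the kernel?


Kernel = preimage of identity
ker(φ) = {x ∈ ℤ : 20x ≡ 0 (mod 23)}. gcd(20,23) = 1, so 20x ≡ 0 (mod 23) ⟺ x ≡ 0 (mod 23/1 = 23). Hence ker(φ) = 23ℤ

ker(φ) = 23ℤ


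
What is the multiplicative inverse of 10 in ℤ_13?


Use the extended Euclidean algorithm to write 1 = 10·s + 13·t; then s mod 13 is the inverse.
Euclidean algorithm:
  10 = 0·13 + 10
  13 = 1·10 + 3
  10 = 3·3 + 1
  3 = 3·1 + 0
gcd(10,13) = 1
Back-substitution gives: 10·(4) + 13·(-3) = 1
So 10⁻¹ ≡ 4 ≡ 4 (mod 13)
Check: 10 × 4 = 40 ≡ 1 (mod 13) ✓

10⁻¹ ≡ 4 (mod 13)


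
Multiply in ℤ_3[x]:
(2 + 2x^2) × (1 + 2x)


Expand and collect like terms; reduce coefficients mod 3:
x^0: 2·1 = 2 ≡ 2 (mod 3)
x^1: 2·2 + 0·1 = 4 ≡ 1 (mod 3)
x^2: 0·2 + 2·1 = 2 ≡ 2 (mod 3)
x^3: 2·2 = 4 ≡ 1 (mod 3)
Result: 2 + x + 2x^2 + x^3

f · g = 2 + x + 2x^2 + x^3


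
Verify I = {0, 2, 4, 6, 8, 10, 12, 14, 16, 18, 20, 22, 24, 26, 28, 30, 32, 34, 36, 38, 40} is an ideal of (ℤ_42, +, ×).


Check ideal conditions for I = {0, 2, 4, 6, 8, 10, 12, 14, 16, 18, 20, 22, 24, 26, 28, 30, 32, 34, 36, 38, 40} in ℤ_42:
(1) I is an additive subgroup? Yes
(2) For r ∈ ℤ_42 and a ∈ I: r·a ∈ I? Yes

Yes, I is an ideal of ℤ_42


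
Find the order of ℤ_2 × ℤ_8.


|A × B| = |A| · |B|
|ℤ_2 × ℤ_8| = 2 × 8 = 16

|ℤ_2 × ℤ_8| = 16


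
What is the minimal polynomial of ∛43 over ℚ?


∛43 satisfies x³ - 43 = 0, irreducible over ℚ (no rational root; 43 is not a perfect cube)

Minimal polynomial: x³ - 43


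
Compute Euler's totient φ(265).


Factor n: 265 = 5 × 53
φ(n) = n · ∏(1 - 1/p) over distinct primes p | n
φ(265) = 265 · (1 - 1/5) · (1 - 1/53) = 208

φ(265) = 208


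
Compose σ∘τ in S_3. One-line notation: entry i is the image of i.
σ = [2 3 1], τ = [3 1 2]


σ∘τ: apply τ first, then σ
1 →τ 3 →σ 1
2 →τ 1 →σ 2
3 →τ 2 →σ 3

σ∘τ = [1 2 3]


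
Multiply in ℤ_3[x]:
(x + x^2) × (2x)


Expand and collect like terms; reduce coefficients mod 3:
x^0: 0·0 = 0 ≡ 0 (mod 3)
x^1: 0·2 + 1·0 = 0 ≡ 0 (mod 3)
x^2: 1·2 + 1·0 = 2 ≡ 2 (mod 3)
x^3: 1·2 = 2 ≡ 2 (mod 3)
Result: 2x^2 + 2x^3

f · g = 2x^2 + 2x^3


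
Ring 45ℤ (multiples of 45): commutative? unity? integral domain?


45ℤ is a commutative ring under +,× but has no multiplicative identity (1 ∉ 45ℤ); it has no zero divisors, but without unity it is not an integral domain
Commutative: Yes
Integral domain: No
Has unity: No

45ℤ (multiples of 45): Commutative=Yes, Unity=No


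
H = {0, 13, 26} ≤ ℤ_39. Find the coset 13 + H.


13 + H = {13 + h (mod 39) : h ∈ H}
13+0=13, 13+13=26, 13+26=0
13 + H = {0, 13, 26} = 0 + H

13 + H = {0, 13, 26}


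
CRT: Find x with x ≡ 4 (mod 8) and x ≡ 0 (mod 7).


m₁ = 8, m₂ = 7, gcd = 1, so CRT applies. M = m₁·m₂ = 56
Let M₁ = M/m₁ = 7, M₂ = M/m₂ = 8
Find y₁ ≡ M₁⁻¹ (mod m₁): 7⁻¹ ≡ 7 (mod 8)
Find y₂ ≡ M₂⁻¹ (mod m₂): 8⁻¹ ≡ 1 (mod 7)
x = a₁·M₁·y₁ + a₂·M₂·y₂ = 4·7·7 + 0·8·1 = 196
Reduce mod 56: x ≡ 28
Check: 28 mod 8 = 4 ✓, 28 mod 7 = 0 ✓

x ≡ 28 (mod 56)


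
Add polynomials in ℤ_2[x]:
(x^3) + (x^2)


Add coefficients mod 2:
x^0: 0 + 0 = 0 (mod 2)
x^1: 0 + 0 = 0 (mod 2)
x^2: 0 + 1 = 1 (mod 2)
x^3: 1 + 0 = 1 (mod 2)
Result: x^2 + x^3

f + g = x^2 + x^3


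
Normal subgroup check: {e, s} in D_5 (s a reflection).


H = {e, s} in D_5 (s a reflection)
r·s·r⁻¹ = sr⁻² ≠ s for n ≥ 3, so {e, s} is not closed under conjugation

No, not a normal subgroup


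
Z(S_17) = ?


Z(G) = {g ∈ G | gx = xg for all x ∈ G}
S_n is non-abelian for n ≥ 3; Z(S_17) is trivial

Z(S_17) = {e}


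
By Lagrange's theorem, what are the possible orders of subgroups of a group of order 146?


Lagrange's theorem: |H| divides |G|
|G| = 146
Divisors of 146: 1, 2, 73, 146

Possible subgroup orders: {1, 2, 73, 146}


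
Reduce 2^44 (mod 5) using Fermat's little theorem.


Fermat's little theorem: if p is prime and gcd(a,p)=1, then a^(p-1) ≡ 1 (mod p)
p = 5 is prime, gcd(2,5) = 1
Reduce exponent: 44 mod 4 = 0
So 2^44 ≡ 2^0 (mod 5)
2^0 = 1

2^44 ≡ 1 (mod 5)


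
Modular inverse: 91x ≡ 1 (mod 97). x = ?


Use the extended Euclidean algorithm to write 1 = 91·s + 97·t; then s mod 97 is the inverse.
Euclidean algorithm:
  91 = 0·97 + 91
  97 = 1·91 + 6
  91 = 15·6 + 1
  6 = 6·1 + 0
gcd(91,97) = 1
Back-substitution gives: 91·(16) + 97·(-15) = 1
So 91⁻¹ ≡ 16 ≡ 16 (mod 97)
Check: 91 × 16 = 1456 ≡ 1 (mod 97) ✓

91⁻¹ ≡ 16 (mod 97)


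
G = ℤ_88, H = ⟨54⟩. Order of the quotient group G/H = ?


|⟨54⟩| = n / gcd(54, 88) = 88 / 2 = 44
H is normal (ℤ_88 is abelian).
|G/H| = |G| / |H| = 88 / 44 = 2

|G/H| = 2


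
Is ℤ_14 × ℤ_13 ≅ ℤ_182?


Comparing ℤ_14 × ℤ_13 and ℤ_182:
gcd(14,13) = 1, so ℤ_14 × ℤ_13 ≅ ℤ_182 (CRT)

Yes, ℤ_14 × ℤ_13 ≅ ℤ_182


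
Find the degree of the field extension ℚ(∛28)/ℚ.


∛28 has minimal polynomial x³ - 28 (irreducible over ℚ since 28 is not a perfect cube)

[ℚ(∛28)/ℚ] = 3


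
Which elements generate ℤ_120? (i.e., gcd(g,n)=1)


g generates ℤ_n iff gcd(g,n) = 1
Prime factors of 120: 2, 3, 5
Generators are g ∈ {1,...,119} not divisible by any of these primes.
Generators: {1, 7, 11, 13, 17, 19, 23, 29, 31, 37, 41, 43, 47, 49, 53, 59, 61, 67, 71, 73, 77, 79, 83, 89, 91, 97, 101, 103, 107, 109, 113, 119}
Number of generators = φ(120) = 32

Generators of ℤ_120 = {1, 7, 11, 13, 17, 19, 23, 29, 31, 37, 41, 43, 47, 49, 53, 59, 61, 67, 71, 73, 77, 79, 83, 89, 91, 97, 101, 103, 107, 109, 113, 119}
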